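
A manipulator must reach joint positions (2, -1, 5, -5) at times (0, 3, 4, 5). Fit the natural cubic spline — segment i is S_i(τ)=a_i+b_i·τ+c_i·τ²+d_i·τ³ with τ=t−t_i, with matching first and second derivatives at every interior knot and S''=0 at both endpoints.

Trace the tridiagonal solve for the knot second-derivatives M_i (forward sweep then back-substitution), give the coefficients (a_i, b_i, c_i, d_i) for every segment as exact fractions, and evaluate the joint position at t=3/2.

  seg 0: a=2 b=-163/31 c=0 d=44/93
  seg 1: a=-1 b=233/31 c=132/31 d=-179/31
  seg 2: a=5 b=-40/31 c=-405/31 d=135/31
S(3/2) = -133/31

Δ: Δ0=-1, Δ1=6, Δ2=-10
row 1: diag=8, rhs=42; c'=1/8, d'=21/4
row 2: denom=4−1·1/8=31/8; d'=(-96−1·21/4)/(31/8)=-810/31
back: M2=-810/31
back: M1=21/4−1/8·-810/31=264/31
M: M0=0, M1=264/31, M2=-810/31, M3=0
seg 0: a=2, c=M0/2=0, d=(M1−M0)/(6·3)=44/93, b=Δ0−h0·(2M0+M1)/6=-163/31
seg 1: a=-1, c=M1/2=132/31, d=(M2−M1)/(6·1)=-179/31, b=Δ1−h1·(2M1+M2)/6=233/31
seg 2: a=5, c=M2/2=-405/31, d=(M3−M2)/(6·1)=135/31, b=Δ2−h2·(2M2+M3)/6=-40/31
t_q=3/2 → seg 0, τ=3/2; S=2+-163/31·τ+0·τ²+44/93·τ³=-133/31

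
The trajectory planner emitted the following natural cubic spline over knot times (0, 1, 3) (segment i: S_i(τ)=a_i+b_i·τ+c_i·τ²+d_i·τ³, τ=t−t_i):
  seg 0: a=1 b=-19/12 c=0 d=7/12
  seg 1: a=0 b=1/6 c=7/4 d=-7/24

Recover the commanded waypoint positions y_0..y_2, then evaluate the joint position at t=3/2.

y_0 = S_0(0) = a_0 = 1
y_1 = S_1(0) = a_1 = 0
y_2 = S_1(2) = 5
t_q=3/2 is in segment 1 (τ=1/2); S_1(τ)=31/64

y_0=1 y_1=0 y_2=5
S(3/2) = 31/64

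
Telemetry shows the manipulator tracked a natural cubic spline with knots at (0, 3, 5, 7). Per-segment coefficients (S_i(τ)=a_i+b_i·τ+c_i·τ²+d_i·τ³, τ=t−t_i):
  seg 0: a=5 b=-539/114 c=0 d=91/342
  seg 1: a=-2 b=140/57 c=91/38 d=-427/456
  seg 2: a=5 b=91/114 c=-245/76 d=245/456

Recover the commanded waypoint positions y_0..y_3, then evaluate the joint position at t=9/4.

y_0=5 y_1=-2 y_2=5 y_3=-2
S(9/4) = -6341/2432

y_0 = S_0(0) = a_0 = 5
y_1 = S_1(0) = a_1 = -2
y_2 = S_2(0) = a_2 = 5
y_3 = S_2(2) = -2
t_q=9/4 is in segment 0 (τ=9/4); S_0(τ)=-6341/2432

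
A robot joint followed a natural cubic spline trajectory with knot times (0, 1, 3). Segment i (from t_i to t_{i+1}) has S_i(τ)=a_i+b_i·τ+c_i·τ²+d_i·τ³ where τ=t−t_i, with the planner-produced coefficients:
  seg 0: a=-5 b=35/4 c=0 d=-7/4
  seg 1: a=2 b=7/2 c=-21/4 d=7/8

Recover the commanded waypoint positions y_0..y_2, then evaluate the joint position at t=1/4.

y_0=-5 y_1=2 y_2=-5
S(1/4) = -727/256

y_0 = S_0(0) = a_0 = -5
y_1 = S_1(0) = a_1 = 2
y_2 = S_1(2) = -5
t_q=1/4 is in segment 0 (τ=1/4); S_0(τ)=-727/256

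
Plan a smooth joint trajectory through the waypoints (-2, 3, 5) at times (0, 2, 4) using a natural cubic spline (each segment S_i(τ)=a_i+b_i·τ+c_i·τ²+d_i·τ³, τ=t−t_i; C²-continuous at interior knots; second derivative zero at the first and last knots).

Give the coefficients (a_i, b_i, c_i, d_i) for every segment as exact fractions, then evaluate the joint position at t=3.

  seg 0: a=-2 b=23/8 c=0 d=-3/32
  seg 1: a=3 b=7/4 c=-9/16 d=3/32
S(3) = 137/32

Δ: Δ0=5/2, Δ1=1
row 1: diag=8, rhs=-9; c'=1/4, d'=-9/8
back: M1=-9/8
M: M0=0, M1=-9/8, M2=0
seg 0: a=-2, c=M0/2=0, d=(M1−M0)/(6·2)=-3/32, b=Δ0−h0·(2M0+M1)/6=23/8
seg 1: a=3, c=M1/2=-9/16, d=(M2−M1)/(6·2)=3/32, b=Δ1−h1·(2M1+M2)/6=7/4
t_q=3 → seg 1, τ=1; S=3+7/4·τ+-9/16·τ²+3/32·τ³=137/32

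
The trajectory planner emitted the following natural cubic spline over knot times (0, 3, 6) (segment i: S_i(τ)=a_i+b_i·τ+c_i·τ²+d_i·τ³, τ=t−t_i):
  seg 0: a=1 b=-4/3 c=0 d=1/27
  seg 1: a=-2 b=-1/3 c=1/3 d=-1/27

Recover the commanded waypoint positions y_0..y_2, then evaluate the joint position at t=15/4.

y_0 = S_0(0) = a_0 = 1
y_1 = S_1(0) = a_1 = -2
y_2 = S_1(3) = -1
t_q=15/4 is in segment 1 (τ=3/4); S_1(τ)=-133/64

y_0=1 y_1=-2 y_2=-1
S(15/4) = -133/64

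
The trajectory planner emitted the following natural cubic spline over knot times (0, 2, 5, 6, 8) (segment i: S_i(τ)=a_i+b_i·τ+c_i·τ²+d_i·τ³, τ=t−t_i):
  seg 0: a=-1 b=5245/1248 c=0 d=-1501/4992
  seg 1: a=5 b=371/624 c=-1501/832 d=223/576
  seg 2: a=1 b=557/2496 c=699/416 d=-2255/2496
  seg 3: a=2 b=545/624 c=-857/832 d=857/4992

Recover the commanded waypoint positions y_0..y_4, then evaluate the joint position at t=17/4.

y_0=-1 y_1=5 y_2=1 y_3=2 y_4=1
S(17/4) = 85967/53248

y_0 = S_0(0) = a_0 = -1
y_1 = S_1(0) = a_1 = 5
y_2 = S_2(0) = a_2 = 1
y_3 = S_3(0) = a_3 = 2
y_4 = S_3(2) = 1
t_q=17/4 is in segment 1 (τ=9/4); S_1(τ)=85967/53248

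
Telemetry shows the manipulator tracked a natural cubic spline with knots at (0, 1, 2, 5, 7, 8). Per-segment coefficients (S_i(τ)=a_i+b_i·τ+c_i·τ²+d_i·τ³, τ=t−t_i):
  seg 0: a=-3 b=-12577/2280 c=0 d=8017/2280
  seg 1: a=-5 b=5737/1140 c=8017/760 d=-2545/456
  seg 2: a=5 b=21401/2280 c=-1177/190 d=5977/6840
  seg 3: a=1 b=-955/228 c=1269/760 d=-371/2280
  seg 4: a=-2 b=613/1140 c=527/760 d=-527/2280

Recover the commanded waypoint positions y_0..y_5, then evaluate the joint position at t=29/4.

y_0=-3 y_1=-5 y_2=5 y_3=1 y_4=-2 y_5=-1
S(29/4) = -88809/48640

y_0 = S_0(0) = a_0 = -3
y_1 = S_1(0) = a_1 = -5
y_2 = S_2(0) = a_2 = 5
y_3 = S_3(0) = a_3 = 1
y_4 = S_4(0) = a_4 = -2
y_5 = S_4(1) = -1
t_q=29/4 is in segment 4 (τ=1/4); S_4(τ)=-88809/48640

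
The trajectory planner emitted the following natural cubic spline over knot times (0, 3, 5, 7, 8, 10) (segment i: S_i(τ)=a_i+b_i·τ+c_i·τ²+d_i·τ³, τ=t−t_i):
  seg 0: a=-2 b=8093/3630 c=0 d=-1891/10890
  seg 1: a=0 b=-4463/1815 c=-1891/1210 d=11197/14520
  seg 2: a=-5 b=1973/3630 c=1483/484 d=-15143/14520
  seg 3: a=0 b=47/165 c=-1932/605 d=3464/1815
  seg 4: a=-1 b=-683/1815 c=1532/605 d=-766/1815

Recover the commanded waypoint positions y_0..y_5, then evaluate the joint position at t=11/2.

y_0 = S_0(0) = a_0 = -2
y_1 = S_1(0) = a_1 = 0
y_2 = S_2(0) = a_2 = -5
y_3 = S_3(0) = a_3 = 0
y_4 = S_4(0) = a_4 = -1
y_5 = S_4(2) = 5
t_q=11/2 is in segment 2 (τ=1/2); S_2(τ)=-31693/7744

y_0=-2 y_1=0 y_2=-5 y_3=0 y_4=-1 y_5=5
S(11/2) = -31693/7744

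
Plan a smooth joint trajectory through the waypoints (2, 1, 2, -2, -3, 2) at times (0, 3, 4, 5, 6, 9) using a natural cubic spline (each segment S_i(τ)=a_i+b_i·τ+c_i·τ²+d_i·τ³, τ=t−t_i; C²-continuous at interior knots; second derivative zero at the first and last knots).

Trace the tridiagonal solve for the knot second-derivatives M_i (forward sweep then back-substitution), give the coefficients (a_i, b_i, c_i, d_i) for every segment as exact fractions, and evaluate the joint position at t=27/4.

Δ: Δ0=-1/3, Δ1=1, Δ2=-4, Δ3=-1, Δ4=5/3
row 1: diag=8, rhs=8; c'=1/8, d'=1
row 2: denom=4−1·1/8=31/8; d'=(-30−1·1)/(31/8)=-8
row 3: denom=4−1·8/31=116/31; d'=(18−1·-8)/(116/31)=403/58
row 4: denom=8−1·31/116=897/116; d'=(16−1·403/58)/(897/116)=350/299
back: M4=350/299
back: M3=403/58−31/116·350/299=1984/299
back: M2=-8−8/31·1984/299=-2904/299
back: M1=1−1/8·-2904/299=662/299
M: M0=0, M1=662/299, M2=-2904/299, M3=1984/299, M4=350/299, M5=0
seg 0: a=2, c=M0/2=0, d=(M1−M0)/(6·3)=331/2691, b=Δ0−h0·(2M0+M1)/6=-1292/897
seg 1: a=1, c=M1/2=331/299, d=(M2−M1)/(6·1)=-1783/897, b=Δ1−h1·(2M1+M2)/6=1687/897
seg 2: a=2, c=M2/2=-1452/299, d=(M3−M2)/(6·1)=188/69, b=Δ2−h2·(2M2+M3)/6=-1676/897
seg 3: a=-2, c=M3/2=992/299, d=(M4−M3)/(6·1)=-817/897, b=Δ3−h3·(2M3+M4)/6=-3056/897
seg 4: a=-3, c=M4/2=175/299, d=(M5−M4)/(6·3)=-175/2691, b=Δ4−h4·(2M4+M5)/6=445/897
t_q=27/4 → seg 4, τ=3/4; S=-3+445/897·τ+175/299·τ²+-175/2691·τ³=-44513/19136

  seg 0: a=2 b=-1292/897 c=0 d=331/2691
  seg 1: a=1 b=1687/897 c=331/299 d=-1783/897
  seg 2: a=2 b=-1676/897 c=-1452/299 d=188/69
  seg 3: a=-2 b=-3056/897 c=992/299 d=-817/897
  seg 4: a=-3 b=445/897 c=175/299 d=-175/2691
S(27/4) = -44513/19136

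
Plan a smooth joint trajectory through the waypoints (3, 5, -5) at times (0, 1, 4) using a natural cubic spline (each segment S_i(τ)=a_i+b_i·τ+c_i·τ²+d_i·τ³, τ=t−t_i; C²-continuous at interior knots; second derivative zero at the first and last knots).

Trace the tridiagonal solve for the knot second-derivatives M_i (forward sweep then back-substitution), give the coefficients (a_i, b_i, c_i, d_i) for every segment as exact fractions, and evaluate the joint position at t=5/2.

Δ: Δ0=2, Δ1=-10/3
row 1: diag=8, rhs=-32; c'=3/8, d'=-4
back: M1=-4
M: M0=0, M1=-4, M2=0
seg 0: a=3, c=M0/2=0, d=(M1−M0)/(6·1)=-2/3, b=Δ0−h0·(2M0+M1)/6=8/3
seg 1: a=5, c=M1/2=-2, d=(M2−M1)/(6·3)=2/9, b=Δ1−h1·(2M1+M2)/6=2/3
t_q=5/2 → seg 1, τ=3/2; S=5+2/3·τ+-2·τ²+2/9·τ³=9/4

  seg 0: a=3 b=8/3 c=0 d=-2/3
  seg 1: a=5 b=2/3 c=-2 d=2/9
S(5/2) = 9/4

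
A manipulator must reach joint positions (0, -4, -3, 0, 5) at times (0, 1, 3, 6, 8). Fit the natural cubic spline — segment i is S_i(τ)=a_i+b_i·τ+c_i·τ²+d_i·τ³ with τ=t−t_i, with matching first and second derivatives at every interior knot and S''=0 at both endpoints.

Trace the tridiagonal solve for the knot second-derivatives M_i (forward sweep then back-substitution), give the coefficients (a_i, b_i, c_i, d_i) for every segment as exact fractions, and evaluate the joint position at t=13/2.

Δ: Δ0=-4, Δ1=1/2, Δ2=1, Δ3=5/2
row 1: diag=6, rhs=27; c'=1/3, d'=9/2
row 2: denom=10−2·1/3=28/3; d'=(3−2·9/2)/(28/3)=-9/14
row 3: denom=10−3·9/28=253/28; d'=(9−3·-9/14)/(253/28)=306/253
back: M3=306/253
back: M2=-9/14−9/28·306/253=-261/253
back: M1=9/2−1/3·-261/253=2451/506
M: M0=0, M1=2451/506, M2=-261/253, M3=306/253, M4=0
seg 0: a=0, c=M0/2=0, d=(M1−M0)/(6·1)=817/1012, b=Δ0−h0·(2M0+M1)/6=-4865/1012
seg 1: a=-4, c=M1/2=2451/1012, d=(M2−M1)/(6·2)=-991/2024, b=Δ1−h1·(2M1+M2)/6=-1207/506
seg 2: a=-3, c=M2/2=-261/506, d=(M3−M2)/(6·3)=63/506, b=Δ2−h2·(2M2+M3)/6=361/253
seg 3: a=0, c=M3/2=153/253, d=(M4−M3)/(6·2)=-51/506, b=Δ3−h3·(2M3+M4)/6=857/506
t_q=13/2 → seg 3, τ=1/2; S=0+857/506·τ+153/253·τ²+-51/506·τ³=3989/4048

  seg 0: a=0 b=-4865/1012 c=0 d=817/1012
  seg 1: a=-4 b=-1207/506 c=2451/1012 d=-991/2024
  seg 2: a=-3 b=361/253 c=-261/506 d=63/506
  seg 3: a=0 b=857/506 c=153/253 d=-51/506
S(13/2) = 3989/4048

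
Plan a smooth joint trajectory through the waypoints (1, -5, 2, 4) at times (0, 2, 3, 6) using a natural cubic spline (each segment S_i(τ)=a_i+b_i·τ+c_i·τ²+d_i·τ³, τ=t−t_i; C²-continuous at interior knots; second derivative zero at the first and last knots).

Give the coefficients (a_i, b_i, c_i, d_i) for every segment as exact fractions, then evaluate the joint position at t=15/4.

  seg 0: a=1 b=-941/141 c=0 d=259/282
  seg 1: a=-5 b=613/141 c=259/47 d=-403/141
  seg 2: a=2 b=958/141 c=-144/47 d=16/47
S(15/4) = 1037/188

Δ: Δ0=-3, Δ1=7, Δ2=2/3
row 1: diag=6, rhs=60; c'=1/6, d'=10
row 2: denom=8−1·1/6=47/6; d'=(-38−1·10)/(47/6)=-288/47
back: M2=-288/47
back: M1=10−1/6·-288/47=518/47
M: M0=0, M1=518/47, M2=-288/47, M3=0
seg 0: a=1, c=M0/2=0, d=(M1−M0)/(6·2)=259/282, b=Δ0−h0·(2M0+M1)/6=-941/141
seg 1: a=-5, c=M1/2=259/47, d=(M2−M1)/(6·1)=-403/141, b=Δ1−h1·(2M1+M2)/6=613/141
seg 2: a=2, c=M2/2=-144/47, d=(M3−M2)/(6·3)=16/47, b=Δ2−h2·(2M2+M3)/6=958/141
t_q=15/4 → seg 2, τ=3/4; S=2+958/141·τ+-144/47·τ²+16/47·τ³=1037/188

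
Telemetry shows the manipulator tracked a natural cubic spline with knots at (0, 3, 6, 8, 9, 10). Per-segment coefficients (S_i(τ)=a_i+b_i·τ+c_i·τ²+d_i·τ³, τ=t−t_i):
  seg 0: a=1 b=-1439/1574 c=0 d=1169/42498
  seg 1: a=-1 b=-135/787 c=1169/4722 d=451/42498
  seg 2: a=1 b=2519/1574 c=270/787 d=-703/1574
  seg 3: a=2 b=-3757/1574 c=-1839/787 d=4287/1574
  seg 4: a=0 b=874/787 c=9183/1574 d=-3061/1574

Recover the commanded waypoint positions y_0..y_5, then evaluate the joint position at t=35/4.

y_0 = S_0(0) = a_0 = 1
y_1 = S_1(0) = a_1 = -1
y_2 = S_2(0) = a_2 = 1
y_3 = S_3(0) = a_3 = 2
y_4 = S_4(0) = a_4 = 0
y_5 = S_4(1) = 5
t_q=35/4 is in segment 3 (τ=3/4); S_3(τ)=4477/100736

y_0=1 y_1=-1 y_2=1 y_3=2 y_4=0 y_5=5
S(35/4) = 4477/100736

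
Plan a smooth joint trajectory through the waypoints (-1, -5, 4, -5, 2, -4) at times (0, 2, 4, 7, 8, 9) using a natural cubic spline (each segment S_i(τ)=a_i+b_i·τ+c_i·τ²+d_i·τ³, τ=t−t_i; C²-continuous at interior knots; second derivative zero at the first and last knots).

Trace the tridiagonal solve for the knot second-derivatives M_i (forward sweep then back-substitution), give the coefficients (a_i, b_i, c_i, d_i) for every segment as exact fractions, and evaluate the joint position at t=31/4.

Δ: Δ0=-2, Δ1=9/2, Δ2=-3, Δ3=7, Δ4=-6
row 1: diag=8, rhs=39; c'=1/4, d'=39/8
row 2: denom=10−2·1/4=19/2; d'=(-45−2·39/8)/(19/2)=-219/38
row 3: denom=8−3·6/19=134/19; d'=(60−3·-219/38)/(134/19)=2937/268
row 4: denom=4−1·19/134=517/134; d'=(-78−1·2937/268)/(517/134)=-23841/1034
back: M4=-23841/1034
back: M3=2937/268−19/134·-23841/1034=7356/517
back: M2=-219/38−6/19·7356/517=-10605/1034
back: M1=39/8−1/4·-10605/1034=3846/517
M: M0=0, M1=3846/517, M2=-10605/1034, M3=7356/517, M4=-23841/1034, M5=0
seg 0: a=-1, c=M0/2=0, d=(M1−M0)/(6·2)=641/1034, b=Δ0−h0·(2M0+M1)/6=-2316/517
seg 1: a=-5, c=M1/2=1923/517, d=(M2−M1)/(6·2)=-6099/4136, b=Δ1−h1·(2M1+M2)/6=1530/517
seg 2: a=4, c=M2/2=-10605/2068, d=(M3−M2)/(6·3)=2813/2068, b=Δ2−h2·(2M2+M3)/6=147/1034
seg 3: a=-5, c=M3/2=3678/517, d=(M4−M3)/(6·1)=-12851/2068, b=Δ3−h3·(2M3+M4)/6=12615/2068
seg 4: a=2, c=M4/2=-23841/2068, d=(M5−M4)/(6·1)=7947/2068, b=Δ4−h4·(2M4+M5)/6=1743/1034
t_q=31/4 → seg 3, τ=3/4; S=-5+12615/2068·τ+3678/517·τ²+-12851/2068·τ³=126415/132352

  seg 0: a=-1 b=-2316/517 c=0 d=641/1034
  seg 1: a=-5 b=1530/517 c=1923/517 d=-6099/4136
  seg 2: a=4 b=147/1034 c=-10605/2068 d=2813/2068
  seg 3: a=-5 b=12615/2068 c=3678/517 d=-12851/2068
  seg 4: a=2 b=1743/1034 c=-23841/2068 d=7947/2068
S(31/4) = 126415/132352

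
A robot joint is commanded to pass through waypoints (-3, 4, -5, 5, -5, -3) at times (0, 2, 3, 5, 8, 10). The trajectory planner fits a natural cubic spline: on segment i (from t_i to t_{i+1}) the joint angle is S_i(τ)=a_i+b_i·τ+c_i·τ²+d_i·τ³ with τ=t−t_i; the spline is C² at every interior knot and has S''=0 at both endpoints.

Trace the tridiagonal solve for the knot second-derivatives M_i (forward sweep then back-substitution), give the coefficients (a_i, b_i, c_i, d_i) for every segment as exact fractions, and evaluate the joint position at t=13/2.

Δ: Δ0=7/2, Δ1=-9, Δ2=5, Δ3=-10/3, Δ4=1
row 1: diag=6, rhs=-75; c'=1/6, d'=-25/2
row 2: denom=6−1·1/6=35/6; d'=(84−1·-25/2)/(35/6)=579/35
row 3: denom=10−2·12/35=326/35; d'=(-50−2·579/35)/(326/35)=-1454/163
row 4: denom=10−3·105/326=2945/326; d'=(26−3·-1454/163)/(2945/326)=3440/589
back: M4=3440/589
back: M3=-1454/163−105/326·3440/589=-6362/589
back: M2=579/35−12/35·-6362/589=11925/589
back: M1=-25/2−1/6·11925/589=-9350/589
M: M0=0, M1=-9350/589, M2=11925/589, M3=-6362/589, M4=3440/589, M5=0
seg 0: a=-3, c=M0/2=0, d=(M1−M0)/(6·2)=-4675/3534, b=Δ0−h0·(2M0+M1)/6=31069/3534
seg 1: a=4, c=M1/2=-4675/589, d=(M2−M1)/(6·1)=21275/3534, b=Δ1−h1·(2M1+M2)/6=-25031/3534
seg 2: a=-5, c=M2/2=11925/1178, d=(M3−M2)/(6·2)=-18287/7068, b=Δ2−h2·(2M2+M3)/6=-8653/1767
seg 3: a=5, c=M3/2=-3181/589, d=(M4−M3)/(6·3)=4901/5301, b=Δ3−h3·(2M3+M4)/6=8036/1767
seg 4: a=-5, c=M4/2=1720/589, d=(M5−M4)/(6·2)=-860/1767, b=Δ4−h4·(2M4+M5)/6=-5113/1767
t_q=13/2 → seg 3, τ=3/2; S=5+8036/1767·τ+-3181/589·τ²+4901/5301·τ³=13149/4712

  seg 0: a=-3 b=31069/3534 c=0 d=-4675/3534
  seg 1: a=4 b=-25031/3534 c=-4675/589 d=21275/3534
  seg 2: a=-5 b=-8653/1767 c=11925/1178 d=-18287/7068
  seg 3: a=5 b=8036/1767 c=-3181/589 d=4901/5301
  seg 4: a=-5 b=-5113/1767 c=1720/589 d=-860/1767
S(13/2) = 13149/4712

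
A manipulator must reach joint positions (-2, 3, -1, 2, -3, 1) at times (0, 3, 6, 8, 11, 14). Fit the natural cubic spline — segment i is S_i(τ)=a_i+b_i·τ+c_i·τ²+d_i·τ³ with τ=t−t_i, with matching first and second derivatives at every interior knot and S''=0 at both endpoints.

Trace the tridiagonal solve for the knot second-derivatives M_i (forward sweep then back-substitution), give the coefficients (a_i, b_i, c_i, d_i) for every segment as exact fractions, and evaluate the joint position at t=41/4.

  seg 0: a=-2 b=7291/2610 c=0 d=-2941/23490
  seg 1: a=3 b=-766/1305 c=-2941/2610 d=1375/4698
  seg 2: a=-1 b=1447/2610 c=1967/1305 d=-15/29
  seg 3: a=2 b=983/2610 c=-2083/1305 d=1433/4698
  seg 4: a=-3 b=-1259/1305 c=2999/2610 d=-2999/23490
S(41/4) = -32643/18560

Δ: Δ0=5/3, Δ1=-4/3, Δ2=3/2, Δ3=-5/3, Δ4=4/3
row 1: diag=12, rhs=-18; c'=1/4, d'=-3/2
row 2: denom=10−3·1/4=37/4; d'=(17−3·-3/2)/(37/4)=86/37
row 3: denom=10−2·8/37=354/37; d'=(-19−2·86/37)/(354/37)=-875/354
row 4: denom=12−3·37/118=1305/118; d'=(18−3·-875/354)/(1305/118)=2999/1305
back: M4=2999/1305
back: M3=-875/354−37/118·2999/1305=-4166/1305
back: M2=86/37−8/37·-4166/1305=3934/1305
back: M1=-3/2−1/4·3934/1305=-2941/1305
M: M0=0, M1=-2941/1305, M2=3934/1305, M3=-4166/1305, M4=2999/1305, M5=0
seg 0: a=-2, c=M0/2=0, d=(M1−M0)/(6·3)=-2941/23490, b=Δ0−h0·(2M0+M1)/6=7291/2610
seg 1: a=3, c=M1/2=-2941/2610, d=(M2−M1)/(6·3)=1375/4698, b=Δ1−h1·(2M1+M2)/6=-766/1305
seg 2: a=-1, c=M2/2=1967/1305, d=(M3−M2)/(6·2)=-15/29, b=Δ2−h2·(2M2+M3)/6=1447/2610
seg 3: a=2, c=M3/2=-2083/1305, d=(M4−M3)/(6·3)=1433/4698, b=Δ3−h3·(2M3+M4)/6=983/2610
seg 4: a=-3, c=M4/2=2999/2610, d=(M5−M4)/(6·3)=-2999/23490, b=Δ4−h4·(2M4+M5)/6=-1259/1305
t_q=41/4 → seg 3, τ=9/4; S=2+983/2610·τ+-2083/1305·τ²+1433/4698·τ³=-32643/18560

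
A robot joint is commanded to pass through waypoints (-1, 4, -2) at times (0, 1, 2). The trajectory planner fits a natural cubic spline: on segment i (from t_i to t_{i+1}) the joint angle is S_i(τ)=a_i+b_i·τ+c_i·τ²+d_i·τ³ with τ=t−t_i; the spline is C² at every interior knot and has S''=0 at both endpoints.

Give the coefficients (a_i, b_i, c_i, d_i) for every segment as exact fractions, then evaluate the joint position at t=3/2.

  seg 0: a=-1 b=31/4 c=0 d=-11/4
  seg 1: a=4 b=-1/2 c=-33/4 d=11/4
S(3/2) = 65/32

Δ: Δ0=5, Δ1=-6
row 1: diag=4, rhs=-66; c'=1/4, d'=-33/2
back: M1=-33/2
M: M0=0, M1=-33/2, M2=0
seg 0: a=-1, c=M0/2=0, d=(M1−M0)/(6·1)=-11/4, b=Δ0−h0·(2M0+M1)/6=31/4
seg 1: a=4, c=M1/2=-33/4, d=(M2−M1)/(6·1)=11/4, b=Δ1−h1·(2M1+M2)/6=-1/2
t_q=3/2 → seg 1, τ=1/2; S=4+-1/2·τ+-33/4·τ²+11/4·τ³=65/32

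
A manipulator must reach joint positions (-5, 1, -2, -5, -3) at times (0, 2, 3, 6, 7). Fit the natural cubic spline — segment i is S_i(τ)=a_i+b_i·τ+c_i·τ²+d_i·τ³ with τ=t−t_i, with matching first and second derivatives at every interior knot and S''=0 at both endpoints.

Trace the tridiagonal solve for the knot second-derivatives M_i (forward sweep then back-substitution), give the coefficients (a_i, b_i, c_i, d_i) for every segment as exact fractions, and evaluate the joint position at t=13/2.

  seg 0: a=-5 b=820/161 c=0 d=-337/644
  seg 1: a=1 b=-191/161 c=-1011/322 d=61/46
  seg 2: a=-2 b=-1123/322 c=135/161 d=-1/322
  seg 3: a=-5 b=235/161 c=261/322 d=-87/322
S(13/2) = -10565/2576

Δ: Δ0=3, Δ1=-3, Δ2=-1, Δ3=2
row 1: diag=6, rhs=-36; c'=1/6, d'=-6
row 2: denom=8−1·1/6=47/6; d'=(12−1·-6)/(47/6)=108/47
row 3: denom=8−3·18/47=322/47; d'=(18−3·108/47)/(322/47)=261/161
back: M3=261/161
back: M2=108/47−18/47·261/161=270/161
back: M1=-6−1/6·270/161=-1011/161
M: M0=0, M1=-1011/161, M2=270/161, M3=261/161, M4=0
seg 0: a=-5, c=M0/2=0, d=(M1−M0)/(6·2)=-337/644, b=Δ0−h0·(2M0+M1)/6=820/161
seg 1: a=1, c=M1/2=-1011/322, d=(M2−M1)/(6·1)=61/46, b=Δ1−h1·(2M1+M2)/6=-191/161
seg 2: a=-2, c=M2/2=135/161, d=(M3−M2)/(6·3)=-1/322, b=Δ2−h2·(2M2+M3)/6=-1123/322
seg 3: a=-5, c=M3/2=261/322, d=(M4−M3)/(6·1)=-87/322, b=Δ3−h3·(2M3+M4)/6=235/161
t_q=13/2 → seg 3, τ=1/2; S=-5+235/161·τ+261/322·τ²+-87/322·τ³=-10565/2576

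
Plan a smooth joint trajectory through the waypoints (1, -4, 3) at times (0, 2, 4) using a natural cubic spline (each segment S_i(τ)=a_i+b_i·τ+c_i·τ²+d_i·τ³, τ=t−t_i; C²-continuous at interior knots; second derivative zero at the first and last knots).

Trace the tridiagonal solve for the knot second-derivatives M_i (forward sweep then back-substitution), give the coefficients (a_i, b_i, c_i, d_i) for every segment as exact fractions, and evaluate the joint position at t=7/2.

  seg 0: a=1 b=-4 c=0 d=3/8
  seg 1: a=-4 b=1/2 c=9/4 d=-3/8
S(7/2) = 35/64

Δ: Δ0=-5/2, Δ1=7/2
row 1: diag=8, rhs=36; c'=1/4, d'=9/2
back: M1=9/2
M: M0=0, M1=9/2, M2=0
seg 0: a=1, c=M0/2=0, d=(M1−M0)/(6·2)=3/8, b=Δ0−h0·(2M0+M1)/6=-4
seg 1: a=-4, c=M1/2=9/4, d=(M2−M1)/(6·2)=-3/8, b=Δ1−h1·(2M1+M2)/6=1/2
t_q=7/2 → seg 1, τ=3/2; S=-4+1/2·τ+9/4·τ²+-3/8·τ³=35/64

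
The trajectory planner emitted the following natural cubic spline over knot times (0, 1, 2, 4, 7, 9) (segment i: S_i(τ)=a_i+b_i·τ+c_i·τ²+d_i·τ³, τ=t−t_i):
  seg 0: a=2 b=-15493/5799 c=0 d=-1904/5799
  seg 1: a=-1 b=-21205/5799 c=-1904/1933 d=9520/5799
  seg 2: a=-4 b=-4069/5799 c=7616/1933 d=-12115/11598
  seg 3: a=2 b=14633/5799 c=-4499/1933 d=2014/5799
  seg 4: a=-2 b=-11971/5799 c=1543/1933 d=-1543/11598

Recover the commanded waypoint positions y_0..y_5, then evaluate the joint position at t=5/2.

y_0 = S_0(0) = a_0 = 2
y_1 = S_1(0) = a_1 = -1
y_2 = S_2(0) = a_2 = -4
y_3 = S_3(0) = a_3 = 2
y_4 = S_4(0) = a_4 = -2
y_5 = S_4(2) = -4
t_q=5/2 is in segment 2 (τ=1/2); S_2(τ)=-108137/30928

y_0=2 y_1=-1 y_2=-4 y_3=2 y_4=-2 y_5=-4
S(5/2) = -108137/30928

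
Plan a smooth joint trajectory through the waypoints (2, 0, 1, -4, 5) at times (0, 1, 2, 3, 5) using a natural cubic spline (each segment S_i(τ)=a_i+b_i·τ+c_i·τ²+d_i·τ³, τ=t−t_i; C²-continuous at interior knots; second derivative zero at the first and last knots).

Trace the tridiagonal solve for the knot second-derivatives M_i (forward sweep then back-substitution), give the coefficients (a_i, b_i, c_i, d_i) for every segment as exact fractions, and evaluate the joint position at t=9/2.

Δ: Δ0=-2, Δ1=1, Δ2=-5, Δ3=9/2
row 1: diag=4, rhs=18; c'=1/4, d'=9/2
row 2: denom=4−1·1/4=15/4; d'=(-36−1·9/2)/(15/4)=-54/5
row 3: denom=6−1·4/15=86/15; d'=(57−1·-54/5)/(86/15)=1017/86
back: M3=1017/86
back: M2=-54/5−4/15·1017/86=-600/43
back: M1=9/2−1/4·-600/43=687/86
M: M0=0, M1=687/86, M2=-600/43, M3=1017/86, M4=0
seg 0: a=2, c=M0/2=0, d=(M1−M0)/(6·1)=229/172, b=Δ0−h0·(2M0+M1)/6=-573/172
seg 1: a=0, c=M1/2=687/172, d=(M2−M1)/(6·1)=-629/172, b=Δ1−h1·(2M1+M2)/6=57/86
seg 2: a=1, c=M2/2=-300/43, d=(M3−M2)/(6·1)=739/172, b=Δ2−h2·(2M2+M3)/6=-399/172
seg 3: a=-4, c=M3/2=1017/172, d=(M4−M3)/(6·2)=-339/344, b=Δ3−h3·(2M3+M4)/6=-291/86
t_q=9/2 → seg 3, τ=3/2; S=-4+-291/86·τ+1017/172·τ²+-339/344·τ³=2483/2752

  seg 0: a=2 b=-573/172 c=0 d=229/172
  seg 1: a=0 b=57/86 c=687/172 d=-629/172
  seg 2: a=1 b=-399/172 c=-300/43 d=739/172
  seg 3: a=-4 b=-291/86 c=1017/172 d=-339/344
S(9/2) = 2483/2752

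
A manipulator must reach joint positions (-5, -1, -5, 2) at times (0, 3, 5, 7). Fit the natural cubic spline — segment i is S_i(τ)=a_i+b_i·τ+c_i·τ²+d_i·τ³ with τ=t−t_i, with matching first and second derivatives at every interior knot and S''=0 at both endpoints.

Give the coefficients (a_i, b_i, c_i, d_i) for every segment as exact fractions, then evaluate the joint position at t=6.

  seg 0: a=-5 b=643/228 c=0 d=-113/684
  seg 1: a=-1 b=-187/114 c=-113/76 d=149/228
  seg 2: a=-5 b=29/114 c=185/76 d=-185/456
S(6) = -413/152

Δ: Δ0=4/3, Δ1=-2, Δ2=7/2
row 1: diag=10, rhs=-20; c'=1/5, d'=-2
row 2: denom=8−2·1/5=38/5; d'=(33−2·-2)/(38/5)=185/38
back: M2=185/38
back: M1=-2−1/5·185/38=-113/38
M: M0=0, M1=-113/38, M2=185/38, M3=0
seg 0: a=-5, c=M0/2=0, d=(M1−M0)/(6·3)=-113/684, b=Δ0−h0·(2M0+M1)/6=643/228
seg 1: a=-1, c=M1/2=-113/76, d=(M2−M1)/(6·2)=149/228, b=Δ1−h1·(2M1+M2)/6=-187/114
seg 2: a=-5, c=M2/2=185/76, d=(M3−M2)/(6·2)=-185/456, b=Δ2−h2·(2M2+M3)/6=29/114
t_q=6 → seg 2, τ=1; S=-5+29/114·τ+185/76·τ²+-185/456·τ³=-413/152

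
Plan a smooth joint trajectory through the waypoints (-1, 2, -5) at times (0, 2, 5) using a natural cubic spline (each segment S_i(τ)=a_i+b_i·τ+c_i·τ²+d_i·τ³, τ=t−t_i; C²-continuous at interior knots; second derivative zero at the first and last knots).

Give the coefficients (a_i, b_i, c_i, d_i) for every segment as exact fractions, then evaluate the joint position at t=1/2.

  seg 0: a=-1 b=34/15 c=0 d=-23/120
  seg 1: a=2 b=-1/30 c=-23/20 d=23/180
S(1/2) = 7/64

Δ: Δ0=3/2, Δ1=-7/3
row 1: diag=10, rhs=-23; c'=3/10, d'=-23/10
back: M1=-23/10
M: M0=0, M1=-23/10, M2=0
seg 0: a=-1, c=M0/2=0, d=(M1−M0)/(6·2)=-23/120, b=Δ0−h0·(2M0+M1)/6=34/15
seg 1: a=2, c=M1/2=-23/20, d=(M2−M1)/(6·3)=23/180, b=Δ1−h1·(2M1+M2)/6=-1/30
t_q=1/2 → seg 0, τ=1/2; S=-1+34/15·τ+0·τ²+-23/120·τ³=7/64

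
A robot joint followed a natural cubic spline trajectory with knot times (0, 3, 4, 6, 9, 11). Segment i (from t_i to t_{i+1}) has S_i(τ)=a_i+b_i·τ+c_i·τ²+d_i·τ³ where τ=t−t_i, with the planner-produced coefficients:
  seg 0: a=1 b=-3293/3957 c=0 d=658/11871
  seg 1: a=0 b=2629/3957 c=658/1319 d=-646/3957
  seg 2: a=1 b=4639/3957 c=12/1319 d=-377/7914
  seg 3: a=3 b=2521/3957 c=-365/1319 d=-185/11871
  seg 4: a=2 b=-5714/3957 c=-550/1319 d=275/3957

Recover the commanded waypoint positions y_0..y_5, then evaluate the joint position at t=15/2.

y_0=1 y_1=0 y_2=1 y_3=3 y_4=2 y_5=-2
S(15/2) = 34615/10552

y_0 = S_0(0) = a_0 = 1
y_1 = S_1(0) = a_1 = 0
y_2 = S_2(0) = a_2 = 1
y_3 = S_3(0) = a_3 = 3
y_4 = S_4(0) = a_4 = 2
y_5 = S_4(2) = -2
t_q=15/2 is in segment 3 (τ=3/2); S_3(τ)=34615/10552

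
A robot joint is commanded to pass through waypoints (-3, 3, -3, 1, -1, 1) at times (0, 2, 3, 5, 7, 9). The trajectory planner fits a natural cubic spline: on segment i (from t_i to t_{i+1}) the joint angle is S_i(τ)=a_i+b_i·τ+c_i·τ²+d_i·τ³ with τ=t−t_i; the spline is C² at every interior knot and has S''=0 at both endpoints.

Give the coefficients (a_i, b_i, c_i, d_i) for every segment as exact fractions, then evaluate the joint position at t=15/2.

  seg 0: a=-3 b=3175/477 c=0 d=-436/477
  seg 1: a=3 b=-2057/477 c=-872/159 d=1811/477
  seg 2: a=-3 b=-1856/477 c=313/53 d=-706/477
  seg 3: a=1 b=940/477 c=-473/159 d=1421/1908
  seg 4: a=-1 b=-473/477 c=475/318 d=-475/1908
S(15/2) = -5869/5088

Δ: Δ0=3, Δ1=-6, Δ2=2, Δ3=-1, Δ4=1
row 1: diag=6, rhs=-54; c'=1/6, d'=-9
row 2: denom=6−1·1/6=35/6; d'=(48−1·-9)/(35/6)=342/35
row 3: denom=8−2·12/35=256/35; d'=(-18−2·342/35)/(256/35)=-657/128
row 4: denom=8−2·35/128=477/64; d'=(12−2·-657/128)/(477/64)=475/159
back: M4=475/159
back: M3=-657/128−35/128·475/159=-946/159
back: M2=342/35−12/35·-946/159=626/53
back: M1=-9−1/6·626/53=-1744/159
M: M0=0, M1=-1744/159, M2=626/53, M3=-946/159, M4=475/159, M5=0
seg 0: a=-3, c=M0/2=0, d=(M1−M0)/(6·2)=-436/477, b=Δ0−h0·(2M0+M1)/6=3175/477
seg 1: a=3, c=M1/2=-872/159, d=(M2−M1)/(6·1)=1811/477, b=Δ1−h1·(2M1+M2)/6=-2057/477
seg 2: a=-3, c=M2/2=313/53, d=(M3−M2)/(6·2)=-706/477, b=Δ2−h2·(2M2+M3)/6=-1856/477
seg 3: a=1, c=M3/2=-473/159, d=(M4−M3)/(6·2)=1421/1908, b=Δ3−h3·(2M3+M4)/6=940/477
seg 4: a=-1, c=M4/2=475/318, d=(M5−M4)/(6·2)=-475/1908, b=Δ4−h4·(2M4+M5)/6=-473/477
t_q=15/2 → seg 4, τ=1/2; S=-1+-473/477·τ+475/318·τ²+-475/1908·τ³=-5869/5088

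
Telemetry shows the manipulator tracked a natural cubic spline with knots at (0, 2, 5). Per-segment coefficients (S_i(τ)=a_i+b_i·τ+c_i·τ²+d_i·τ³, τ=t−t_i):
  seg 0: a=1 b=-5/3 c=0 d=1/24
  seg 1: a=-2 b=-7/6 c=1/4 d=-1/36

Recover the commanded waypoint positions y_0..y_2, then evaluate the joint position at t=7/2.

y_0=1 y_1=-2 y_2=-4
S(7/2) = -105/32

y_0 = S_0(0) = a_0 = 1
y_1 = S_1(0) = a_1 = -2
y_2 = S_1(3) = -4
t_q=7/2 is in segment 1 (τ=3/2); S_1(τ)=-105/32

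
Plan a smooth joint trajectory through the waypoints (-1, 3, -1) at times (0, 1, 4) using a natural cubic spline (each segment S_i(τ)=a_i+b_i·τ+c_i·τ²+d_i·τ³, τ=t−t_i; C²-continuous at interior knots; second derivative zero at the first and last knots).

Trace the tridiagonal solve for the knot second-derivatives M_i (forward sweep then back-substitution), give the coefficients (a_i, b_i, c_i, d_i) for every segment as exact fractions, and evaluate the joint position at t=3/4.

  seg 0: a=-1 b=14/3 c=0 d=-2/3
  seg 1: a=3 b=8/3 c=-2 d=2/9
S(3/4) = 71/32

Δ: Δ0=4, Δ1=-4/3
row 1: diag=8, rhs=-32; c'=3/8, d'=-4
back: M1=-4
M: M0=0, M1=-4, M2=0
seg 0: a=-1, c=M0/2=0, d=(M1−M0)/(6·1)=-2/3, b=Δ0−h0·(2M0+M1)/6=14/3
seg 1: a=3, c=M1/2=-2, d=(M2−M1)/(6·3)=2/9, b=Δ1−h1·(2M1+M2)/6=8/3
t_q=3/4 → seg 0, τ=3/4; S=-1+14/3·τ+0·τ²+-2/3·τ³=71/32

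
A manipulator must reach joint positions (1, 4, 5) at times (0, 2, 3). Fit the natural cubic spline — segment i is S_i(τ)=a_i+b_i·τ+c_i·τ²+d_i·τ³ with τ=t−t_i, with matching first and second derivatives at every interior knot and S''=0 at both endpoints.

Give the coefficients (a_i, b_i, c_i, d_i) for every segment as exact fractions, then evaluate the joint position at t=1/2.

Δ: Δ0=3/2, Δ1=1
row 1: diag=6, rhs=-3; c'=1/6, d'=-1/2
back: M1=-1/2
M: M0=0, M1=-1/2, M2=0
seg 0: a=1, c=M0/2=0, d=(M1−M0)/(6·2)=-1/24, b=Δ0−h0·(2M0+M1)/6=5/3
seg 1: a=4, c=M1/2=-1/4, d=(M2−M1)/(6·1)=1/12, b=Δ1−h1·(2M1+M2)/6=7/6
t_q=1/2 → seg 0, τ=1/2; S=1+5/3·τ+0·τ²+-1/24·τ³=117/64

  seg 0: a=1 b=5/3 c=0 d=-1/24
  seg 1: a=4 b=7/6 c=-1/4 d=1/12
S(1/2) = 117/64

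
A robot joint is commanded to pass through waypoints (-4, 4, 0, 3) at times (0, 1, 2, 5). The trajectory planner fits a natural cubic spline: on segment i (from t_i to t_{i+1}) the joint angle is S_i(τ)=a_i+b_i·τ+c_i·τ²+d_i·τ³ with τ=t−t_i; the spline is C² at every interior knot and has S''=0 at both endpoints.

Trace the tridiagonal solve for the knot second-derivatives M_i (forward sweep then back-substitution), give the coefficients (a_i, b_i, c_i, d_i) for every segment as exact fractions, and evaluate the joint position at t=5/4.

  seg 0: a=-4 b=349/31 c=0 d=-101/31
  seg 1: a=4 b=46/31 c=-303/31 d=133/31
  seg 2: a=0 b=-161/31 c=96/31 d=-32/93
S(5/4) = 7593/1984

Δ: Δ0=8, Δ1=-4, Δ2=1
row 1: diag=4, rhs=-72; c'=1/4, d'=-18
row 2: denom=8−1·1/4=31/4; d'=(30−1·-18)/(31/4)=192/31
back: M2=192/31
back: M1=-18−1/4·192/31=-606/31
M: M0=0, M1=-606/31, M2=192/31, M3=0
seg 0: a=-4, c=M0/2=0, d=(M1−M0)/(6·1)=-101/31, b=Δ0−h0·(2M0+M1)/6=349/31
seg 1: a=4, c=M1/2=-303/31, d=(M2−M1)/(6·1)=133/31, b=Δ1−h1·(2M1+M2)/6=46/31
seg 2: a=0, c=M2/2=96/31, d=(M3−M2)/(6·3)=-32/93, b=Δ2−h2·(2M2+M3)/6=-161/31
t_q=5/4 → seg 1, τ=1/4; S=4+46/31·τ+-303/31·τ²+133/31·τ³=7593/1984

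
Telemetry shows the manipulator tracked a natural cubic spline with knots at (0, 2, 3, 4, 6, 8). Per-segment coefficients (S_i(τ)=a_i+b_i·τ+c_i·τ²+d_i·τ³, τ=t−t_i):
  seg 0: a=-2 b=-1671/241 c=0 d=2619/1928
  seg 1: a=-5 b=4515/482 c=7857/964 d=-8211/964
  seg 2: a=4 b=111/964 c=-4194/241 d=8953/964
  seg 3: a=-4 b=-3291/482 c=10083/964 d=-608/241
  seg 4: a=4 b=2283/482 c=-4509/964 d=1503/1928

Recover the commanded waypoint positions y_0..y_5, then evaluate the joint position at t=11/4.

y_0=-2 y_1=-5 y_2=4 y_3=-4 y_4=4 y_5=1
S(11/4) = 186115/61696

y_0 = S_0(0) = a_0 = -2
y_1 = S_1(0) = a_1 = -5
y_2 = S_2(0) = a_2 = 4
y_3 = S_3(0) = a_3 = -4
y_4 = S_4(0) = a_4 = 4
y_5 = S_4(2) = 1
t_q=11/4 is in segment 1 (τ=3/4); S_1(τ)=186115/61696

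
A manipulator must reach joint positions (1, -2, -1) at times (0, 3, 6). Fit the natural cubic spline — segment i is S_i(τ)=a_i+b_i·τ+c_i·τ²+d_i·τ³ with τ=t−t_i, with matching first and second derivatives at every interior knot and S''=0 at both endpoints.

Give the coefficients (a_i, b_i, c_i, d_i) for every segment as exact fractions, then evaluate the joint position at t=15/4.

  seg 0: a=1 b=-4/3 c=0 d=1/27
  seg 1: a=-2 b=-1/3 c=1/3 d=-1/27
S(15/4) = -133/64

Δ: Δ0=-1, Δ1=1/3
row 1: diag=12, rhs=8; c'=1/4, d'=2/3
back: M1=2/3
M: M0=0, M1=2/3, M2=0
seg 0: a=1, c=M0/2=0, d=(M1−M0)/(6·3)=1/27, b=Δ0−h0·(2M0+M1)/6=-4/3
seg 1: a=-2, c=M1/2=1/3, d=(M2−M1)/(6·3)=-1/27, b=Δ1−h1·(2M1+M2)/6=-1/3
t_q=15/4 → seg 1, τ=3/4; S=-2+-1/3·τ+1/3·τ²+-1/27·τ³=-133/64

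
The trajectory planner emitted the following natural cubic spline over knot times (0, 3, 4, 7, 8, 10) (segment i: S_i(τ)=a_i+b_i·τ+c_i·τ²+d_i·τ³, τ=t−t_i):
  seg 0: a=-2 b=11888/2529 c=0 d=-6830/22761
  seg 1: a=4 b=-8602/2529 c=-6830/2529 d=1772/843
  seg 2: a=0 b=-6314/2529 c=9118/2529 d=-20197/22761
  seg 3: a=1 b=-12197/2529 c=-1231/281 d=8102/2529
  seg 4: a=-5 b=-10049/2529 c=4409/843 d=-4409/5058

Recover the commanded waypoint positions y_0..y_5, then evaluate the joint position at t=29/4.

y_0 = S_0(0) = a_0 = -2
y_1 = S_1(0) = a_1 = 4
y_2 = S_2(0) = a_2 = 0
y_3 = S_3(0) = a_3 = 1
y_4 = S_4(0) = a_4 = -5
y_5 = S_4(2) = 1
t_q=29/4 is in segment 3 (τ=1/4); S_3(τ)=-11585/26976

y_0=-2 y_1=4 y_2=0 y_3=1 y_4=-5 y_5=1
S(29/4) = -11585/26976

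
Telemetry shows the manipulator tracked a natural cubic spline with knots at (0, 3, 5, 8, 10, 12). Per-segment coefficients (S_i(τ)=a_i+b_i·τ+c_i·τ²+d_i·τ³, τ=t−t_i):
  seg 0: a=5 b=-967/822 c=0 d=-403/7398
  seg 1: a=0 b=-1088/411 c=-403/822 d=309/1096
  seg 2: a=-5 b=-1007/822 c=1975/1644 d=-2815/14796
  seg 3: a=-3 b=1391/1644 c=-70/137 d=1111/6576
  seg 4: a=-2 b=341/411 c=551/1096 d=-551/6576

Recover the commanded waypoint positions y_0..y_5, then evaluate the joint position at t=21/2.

y_0 = S_0(0) = a_0 = 5
y_1 = S_1(0) = a_1 = 0
y_2 = S_2(0) = a_2 = -5
y_3 = S_3(0) = a_3 = -3
y_4 = S_4(0) = a_4 = -2
y_5 = S_4(2) = 1
t_q=21/2 is in segment 4 (τ=1/2); S_4(τ)=-25777/17536

y_0=5 y_1=0 y_2=-5 y_3=-3 y_4=-2 y_5=1
S(21/2) = -25777/17536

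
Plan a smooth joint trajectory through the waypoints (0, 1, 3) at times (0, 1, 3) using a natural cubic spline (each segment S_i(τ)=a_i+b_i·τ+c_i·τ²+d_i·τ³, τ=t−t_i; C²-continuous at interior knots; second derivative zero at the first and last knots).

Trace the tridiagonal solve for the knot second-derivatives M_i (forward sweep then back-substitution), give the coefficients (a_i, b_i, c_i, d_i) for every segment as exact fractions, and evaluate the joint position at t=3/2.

  seg 0: a=0 b=1 c=0 d=0
  seg 1: a=1 b=1 c=0 d=0
S(3/2) = 3/2

Δ: Δ0=1, Δ1=1
row 1: diag=6, rhs=0; c'=1/3, d'=0
back: M1=0
M: M0=0, M1=0, M2=0
seg 0: a=0, c=M0/2=0, d=(M1−M0)/(6·1)=0, b=Δ0−h0·(2M0+M1)/6=1
seg 1: a=1, c=M1/2=0, d=(M2−M1)/(6·2)=0, b=Δ1−h1·(2M1+M2)/6=1
t_q=3/2 → seg 1, τ=1/2; S=1+1·τ+0·τ²+0·τ³=3/2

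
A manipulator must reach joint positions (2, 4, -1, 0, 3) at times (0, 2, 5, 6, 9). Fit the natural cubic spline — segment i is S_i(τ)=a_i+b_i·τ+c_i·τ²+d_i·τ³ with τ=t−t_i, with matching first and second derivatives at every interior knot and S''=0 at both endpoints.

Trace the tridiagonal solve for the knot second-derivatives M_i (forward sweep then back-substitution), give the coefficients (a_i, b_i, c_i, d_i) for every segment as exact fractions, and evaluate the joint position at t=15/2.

  seg 0: a=2 b=511/279 c=0 d=-58/279
  seg 1: a=4 b=-185/279 c=-116/93 d=764/2511
  seg 2: a=-1 b=19/279 c=416/279 d=-52/93
  seg 3: a=0 b=383/279 c=-52/279 d=52/2511
S(15/2) = 53/31

Δ: Δ0=1, Δ1=-5/3, Δ2=1, Δ3=1
row 1: diag=10, rhs=-16; c'=3/10, d'=-8/5
row 2: denom=8−3·3/10=71/10; d'=(16−3·-8/5)/(71/10)=208/71
row 3: denom=8−1·10/71=558/71; d'=(0−1·208/71)/(558/71)=-104/279
back: M3=-104/279
back: M2=208/71−10/71·-104/279=832/279
back: M1=-8/5−3/10·832/279=-232/93
M: M0=0, M1=-232/93, M2=832/279, M3=-104/279, M4=0
seg 0: a=2, c=M0/2=0, d=(M1−M0)/(6·2)=-58/279, b=Δ0−h0·(2M0+M1)/6=511/279
seg 1: a=4, c=M1/2=-116/93, d=(M2−M1)/(6·3)=764/2511, b=Δ1−h1·(2M1+M2)/6=-185/279
seg 2: a=-1, c=M2/2=416/279, d=(M3−M2)/(6·1)=-52/93, b=Δ2−h2·(2M2+M3)/6=19/279
seg 3: a=0, c=M3/2=-52/279, d=(M4−M3)/(6·3)=52/2511, b=Δ3−h3·(2M3+M4)/6=383/279
t_q=15/2 → seg 3, τ=3/2; S=0+383/279·τ+-52/279·τ²+52/2511·τ³=53/31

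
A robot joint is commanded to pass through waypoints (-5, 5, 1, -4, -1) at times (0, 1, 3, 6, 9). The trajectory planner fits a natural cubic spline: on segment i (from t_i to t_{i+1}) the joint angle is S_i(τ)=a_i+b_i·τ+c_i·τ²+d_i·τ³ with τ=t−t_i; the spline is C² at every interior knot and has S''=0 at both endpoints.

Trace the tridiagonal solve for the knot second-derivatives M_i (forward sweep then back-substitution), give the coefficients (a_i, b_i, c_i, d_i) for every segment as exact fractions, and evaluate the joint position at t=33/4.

  seg 0: a=-5 b=3752/309 c=0 d=-662/309
  seg 1: a=5 b=1766/309 c=-662/103 d=397/309
  seg 2: a=1 b=-1414/309 c=132/103 d=-289/2781
  seg 3: a=-4 b=95/309 c=107/309 d=-107/2781
S(33/4) = -13141/6592

Δ: Δ0=10, Δ1=-2, Δ2=-5/3, Δ3=1
row 1: diag=6, rhs=-72; c'=1/3, d'=-12
row 2: denom=10−2·1/3=28/3; d'=(2−2·-12)/(28/3)=39/14
row 3: denom=12−3·9/28=309/28; d'=(16−3·39/14)/(309/28)=214/309
back: M3=214/309
back: M2=39/14−9/28·214/309=264/103
back: M1=-12−1/3·264/103=-1324/103
M: M0=0, M1=-1324/103, M2=264/103, M3=214/309, M4=0
seg 0: a=-5, c=M0/2=0, d=(M1−M0)/(6·1)=-662/309, b=Δ0−h0·(2M0+M1)/6=3752/309
seg 1: a=5, c=M1/2=-662/103, d=(M2−M1)/(6·2)=397/309, b=Δ1−h1·(2M1+M2)/6=1766/309
seg 2: a=1, c=M2/2=132/103, d=(M3−M2)/(6·3)=-289/2781, b=Δ2−h2·(2M2+M3)/6=-1414/309
seg 3: a=-4, c=M3/2=107/309, d=(M4−M3)/(6·3)=-107/2781, b=Δ3−h3·(2M3+M4)/6=95/309
t_q=33/4 → seg 3, τ=9/4; S=-4+95/309·τ+107/309·τ²+-107/2781·τ³=-13141/6592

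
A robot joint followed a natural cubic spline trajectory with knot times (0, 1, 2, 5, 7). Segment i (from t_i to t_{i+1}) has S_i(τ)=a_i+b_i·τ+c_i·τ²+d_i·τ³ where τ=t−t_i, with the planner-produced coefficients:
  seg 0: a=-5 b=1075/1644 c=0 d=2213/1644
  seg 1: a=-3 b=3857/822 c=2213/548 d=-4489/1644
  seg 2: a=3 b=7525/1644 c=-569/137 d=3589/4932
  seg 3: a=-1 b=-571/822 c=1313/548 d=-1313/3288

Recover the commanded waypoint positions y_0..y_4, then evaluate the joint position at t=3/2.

y_0 = S_0(0) = a_0 = -5
y_1 = S_1(0) = a_1 = -3
y_2 = S_2(0) = a_2 = 3
y_3 = S_3(0) = a_3 = -1
y_4 = S_3(2) = 4
t_q=3/2 is in segment 1 (τ=1/2); S_1(τ)=63/4384

y_0=-5 y_1=-3 y_2=3 y_3=-1 y_4=4
S(3/2) = 63/4384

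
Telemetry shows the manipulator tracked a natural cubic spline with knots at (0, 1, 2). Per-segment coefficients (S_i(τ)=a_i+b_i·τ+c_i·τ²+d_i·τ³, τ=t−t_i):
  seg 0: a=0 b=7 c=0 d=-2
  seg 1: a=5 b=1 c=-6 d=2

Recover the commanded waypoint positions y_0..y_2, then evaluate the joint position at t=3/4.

y_0 = S_0(0) = a_0 = 0
y_1 = S_1(0) = a_1 = 5
y_2 = S_1(1) = 2
t_q=3/4 is in segment 0 (τ=3/4); S_0(τ)=141/32

y_0=0 y_1=5 y_2=2
S(3/4) = 141/32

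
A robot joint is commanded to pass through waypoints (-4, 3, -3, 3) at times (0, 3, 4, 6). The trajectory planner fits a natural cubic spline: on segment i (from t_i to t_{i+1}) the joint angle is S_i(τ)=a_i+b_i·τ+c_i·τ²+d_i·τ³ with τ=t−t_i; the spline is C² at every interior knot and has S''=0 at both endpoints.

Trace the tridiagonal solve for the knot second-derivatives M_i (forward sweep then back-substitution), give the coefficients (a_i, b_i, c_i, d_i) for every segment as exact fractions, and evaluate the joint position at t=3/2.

Δ: Δ0=7/3, Δ1=-6, Δ2=3
row 1: diag=8, rhs=-50; c'=1/8, d'=-25/4
row 2: denom=6−1·1/8=47/8; d'=(54−1·-25/4)/(47/8)=482/47
back: M2=482/47
back: M1=-25/4−1/8·482/47=-354/47
M: M0=0, M1=-354/47, M2=482/47, M3=0
seg 0: a=-4, c=M0/2=0, d=(M1−M0)/(6·3)=-59/141, b=Δ0−h0·(2M0+M1)/6=860/141
seg 1: a=3, c=M1/2=-177/47, d=(M2−M1)/(6·1)=418/141, b=Δ1−h1·(2M1+M2)/6=-733/141
seg 2: a=-3, c=M2/2=241/47, d=(M3−M2)/(6·2)=-241/282, b=Δ2−h2·(2M2+M3)/6=-541/141
t_q=3/2 → seg 0, τ=3/2; S=-4+860/141·τ+0·τ²+-59/141·τ³=1405/376

  seg 0: a=-4 b=860/141 c=0 d=-59/141
  seg 1: a=3 b=-733/141 c=-177/47 d=418/141
  seg 2: a=-3 b=-541/141 c=241/47 d=-241/282
S(3/2) = 1405/376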